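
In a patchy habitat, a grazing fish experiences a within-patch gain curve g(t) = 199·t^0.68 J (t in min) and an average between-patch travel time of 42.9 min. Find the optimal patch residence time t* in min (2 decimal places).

91.16 min

By the marginal value theorem, leave when the instantaneous gain rate g'(t) equals the habitat-wide average g(t)/(T + t).
g'(t) = 0.68·199·t^-0.32. Setting 0.68·199·t^-0.32 = 199·t^0.68/(42.9+t) gives 0.68(42.9+t) = t, so 0.32·t = 0.68×42.9.
t* = 0.68×42.9/0.32 = 91.16 min.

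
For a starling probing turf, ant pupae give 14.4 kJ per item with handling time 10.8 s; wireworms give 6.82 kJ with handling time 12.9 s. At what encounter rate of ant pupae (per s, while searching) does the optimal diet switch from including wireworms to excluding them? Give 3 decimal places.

0.061 per s

Drop wireworms once their profitability E₂/h₂ falls below the rate achievable on ant pupae alone: E₂/h₂ = λE₁/(1 + λh₁).
Solve for λ: λE₁h₂ = E₂(1 + λh₁) → λ(E₁h₂ − E₂h₁) = E₂ → λ = E₂/(E₁h₂ − E₂h₁).
λ = 6.82/(14.4×12.9 − 6.82×10.8) = 6.82/112.1 = 0.06084 per s.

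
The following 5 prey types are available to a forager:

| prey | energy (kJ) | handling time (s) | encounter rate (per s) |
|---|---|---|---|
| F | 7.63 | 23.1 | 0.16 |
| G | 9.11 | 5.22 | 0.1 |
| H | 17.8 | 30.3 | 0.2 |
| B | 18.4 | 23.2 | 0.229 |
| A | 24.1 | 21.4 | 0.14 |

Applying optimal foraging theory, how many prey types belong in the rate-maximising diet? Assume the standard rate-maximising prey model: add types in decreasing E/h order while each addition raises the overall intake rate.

2

Profitabilities (E/h, kJ/s): G 1.75, A 1.13, B 0.793, H 0.587, F 0.33. Add prey in this order while the next type's profitability exceeds the intake rate on those already taken.
Rate on top 1: 0.5986. A: 1.13 > 0.5986 → include.
Rate on top 2: 0.9484. B: 0.793 < 0.9484 → exclude; stop.
Optimal diet: G, A — 2 of 5 types.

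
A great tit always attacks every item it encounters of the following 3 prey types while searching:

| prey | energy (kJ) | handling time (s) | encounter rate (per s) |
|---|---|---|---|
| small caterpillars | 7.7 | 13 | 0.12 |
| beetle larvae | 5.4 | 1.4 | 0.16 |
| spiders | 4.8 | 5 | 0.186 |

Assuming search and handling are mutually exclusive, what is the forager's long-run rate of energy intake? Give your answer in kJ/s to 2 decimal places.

R = (0.12×7.7 + 0.16×5.4 + 0.186×4.8) / (1 + 0.12×13 + 0.16×1.4 + 0.186×5) = 2.681/3.714 = 0.7218 kJ/s.

0.72 kJ/s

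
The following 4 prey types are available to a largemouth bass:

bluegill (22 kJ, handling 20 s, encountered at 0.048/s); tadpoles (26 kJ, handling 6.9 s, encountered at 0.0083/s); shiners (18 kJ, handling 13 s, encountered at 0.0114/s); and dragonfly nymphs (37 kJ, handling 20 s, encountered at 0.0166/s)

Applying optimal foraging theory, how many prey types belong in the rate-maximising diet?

4

Rank by E/h (kJ/s): tadpoles 3.77, dragonfly nymphs 1.85, shiners 1.38, bluegill 1.1. Include each in turn until the next type's E/h falls below the running intake rate.
Rate on top 1: 0.2041. dragonfly nymphs: 1.85 > 0.2041 → include.
Rate on top 2: 0.5974. shiners: 1.38 > 0.5974 → include.
Rate on top 3: 0.6733. bluegill: 1.1 > 0.6733 → include.
Optimal diet: tadpoles, dragonfly nymphs, shiners, bluegill — 4 of 4 types.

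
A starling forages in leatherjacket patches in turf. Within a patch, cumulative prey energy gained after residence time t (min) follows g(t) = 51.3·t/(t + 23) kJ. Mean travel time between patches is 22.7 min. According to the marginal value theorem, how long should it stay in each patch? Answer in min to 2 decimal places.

22.85 min

Maximise g(t)/(T+t): set derivative to zero → g'(t)(T+t) = g(t).
g'(t) = 51.3·23/(t + 23)². Setting 51.3·23/(t+23)² = 51.3t/[(t+23)(22.7+t)] gives 23(22.7+t) = t(t+23), so t² = 23×22.7 = 522.1.
t* = √522.1 = 22.85 min.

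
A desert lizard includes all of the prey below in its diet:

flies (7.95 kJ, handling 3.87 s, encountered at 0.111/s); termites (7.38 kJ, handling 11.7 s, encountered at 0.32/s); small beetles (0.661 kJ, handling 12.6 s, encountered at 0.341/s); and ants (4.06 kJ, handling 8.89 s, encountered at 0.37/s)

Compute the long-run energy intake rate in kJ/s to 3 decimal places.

R = (0.111×7.95 + 0.32×7.38 + 0.341×0.661 + 0.37×4.06) / (1 + 0.111×3.87 + 0.32×11.7 + 0.341×12.6 + 0.37×8.89) = 4.972/12.76 = 0.3896 kJ/s.

0.390 kJ/s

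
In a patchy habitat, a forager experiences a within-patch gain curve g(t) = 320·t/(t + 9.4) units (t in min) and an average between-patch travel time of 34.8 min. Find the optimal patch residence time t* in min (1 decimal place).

18.1 min

Maximise g(t)/(T+t): set derivative to zero → g'(t)(T+t) = g(t).
g'(t) = 320·9.4/(t + 9.4)². Setting 320·9.4/(t+9.4)² = 320t/[(t+9.4)(34.8+t)] gives 9.4(34.8+t) = t(t+9.4), so t² = 9.4×34.8 = 327.1.
t* = √327.1 = 18.09 min.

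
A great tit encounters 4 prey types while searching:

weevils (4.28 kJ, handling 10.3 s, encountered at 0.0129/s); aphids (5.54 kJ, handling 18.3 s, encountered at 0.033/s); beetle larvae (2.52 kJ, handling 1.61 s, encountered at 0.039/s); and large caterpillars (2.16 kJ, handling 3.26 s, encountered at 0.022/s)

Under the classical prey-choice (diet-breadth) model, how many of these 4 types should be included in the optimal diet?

4

E/h in descending order: beetle larvae 1.57, large caterpillars 0.663, weevils 0.416, aphids 0.303 kJ/s. The optimal diet is the largest prefix of this list for which every included type satisfies E_i/h_i > R on the types above it.
Rate on top 1: 0.09247. large caterpillars: 0.663 > 0.09247 → include.
Rate on top 2: 0.1285. weevils: 0.416 > 0.1285 → include.
Rate on top 3: 0.1586. aphids: 0.303 > 0.1586 → include.
Optimal diet: beetle larvae, large caterpillars, weevils, aphids — 4 of 4 types.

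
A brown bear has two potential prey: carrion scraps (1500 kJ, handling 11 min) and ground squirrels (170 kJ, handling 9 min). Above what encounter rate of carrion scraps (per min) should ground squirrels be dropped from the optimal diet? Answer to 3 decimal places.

0.015 per min

At the threshold, the rate on carrion scraps alone equals the profitability of ground squirrels: λ·1500/(1 + λ·11) = 170/9 = 18.89.
Rearranging, λ(1500 − 18.89×11) = 18.89, so λ = 18.89/1292 = 0.01462 per min.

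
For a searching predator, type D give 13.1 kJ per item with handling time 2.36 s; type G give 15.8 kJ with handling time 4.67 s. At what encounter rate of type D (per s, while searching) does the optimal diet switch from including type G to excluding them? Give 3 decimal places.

At the threshold, the rate on type D alone equals the profitability of type G: λ·13.1/(1 + λ·2.36) = 15.8/4.67 = 3.383.
Rearranging, λ(13.1 − 3.383×2.36) = 3.383, so λ = 3.383/5.115 = 0.6614 per s.

0.661 per s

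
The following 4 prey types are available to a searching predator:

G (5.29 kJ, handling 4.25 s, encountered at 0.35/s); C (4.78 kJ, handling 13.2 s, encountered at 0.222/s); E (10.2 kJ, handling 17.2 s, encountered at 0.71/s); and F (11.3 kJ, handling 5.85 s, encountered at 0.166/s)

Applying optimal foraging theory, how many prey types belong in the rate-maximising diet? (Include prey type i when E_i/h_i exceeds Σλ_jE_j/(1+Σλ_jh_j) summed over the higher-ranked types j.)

E/h in descending order: F 1.93, G 1.24, E 0.593, C 0.362 kJ/s. The optimal diet is the largest prefix of this list for which every included type satisfies E_i/h_i > R on the types above it.
Rate on top 1: 0.9517. G: 1.24 > 0.9517 → include.
Rate on top 2: 1.078. E: 0.593 < 1.078 → exclude; stop.
Optimal diet: F, G — 2 of 4 types.

2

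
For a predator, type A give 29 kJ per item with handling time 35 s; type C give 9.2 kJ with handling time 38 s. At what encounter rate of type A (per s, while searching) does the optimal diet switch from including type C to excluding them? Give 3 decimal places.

0.012 per s

The zero-one rule: include type C iff E₂/h₂ > λE₁/(1+λh₁). Equality gives the switch point.
λE₁h₂ = E₂ + λE₂h₁ ⇒ λ = E₂/(E₁h₂ − E₂h₁) = 9.2/(1102 − 322) = 0.01179 per s.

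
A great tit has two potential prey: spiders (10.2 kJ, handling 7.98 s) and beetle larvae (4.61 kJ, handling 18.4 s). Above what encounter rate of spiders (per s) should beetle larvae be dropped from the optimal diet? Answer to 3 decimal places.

At the threshold, the rate on spiders alone equals the profitability of beetle larvae: λ·10.2/(1 + λ·7.98) = 4.61/18.4 = 0.2505.
Rearranging, λ(10.2 − 0.2505×7.98) = 0.2505, so λ = 0.2505/8.201 = 0.03055 per s.

0.031 per s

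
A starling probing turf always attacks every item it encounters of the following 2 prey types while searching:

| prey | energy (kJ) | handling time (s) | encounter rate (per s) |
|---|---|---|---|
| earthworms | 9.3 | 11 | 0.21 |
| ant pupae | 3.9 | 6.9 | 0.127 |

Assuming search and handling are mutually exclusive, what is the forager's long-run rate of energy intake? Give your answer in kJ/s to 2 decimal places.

0.58 kJ/s

Energy encountered per unit search time: 0.21×9.3 + 0.127×3.9 = 2.448 kJ/s.
Handling time per unit search time: 0.21×11 + 0.127×6.9 = 3.186.
Rate = 2.448/(1 + 3.186) = 0.5848 kJ/s.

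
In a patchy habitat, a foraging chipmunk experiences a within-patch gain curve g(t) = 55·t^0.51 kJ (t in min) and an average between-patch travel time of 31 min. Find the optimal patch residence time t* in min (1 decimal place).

Maximise g(t)/(T+t): set derivative to zero → g'(t)(T+t) = g(t).
g'(t) = 0.51·55·t^-0.49. Setting 0.51·55·t^-0.49 = 55·t^0.51/(31+t) gives 0.51(31+t) = t, so 0.49·t = 0.51×31.
t* = 0.51×31/0.49 = 32.27 min.

32.3 min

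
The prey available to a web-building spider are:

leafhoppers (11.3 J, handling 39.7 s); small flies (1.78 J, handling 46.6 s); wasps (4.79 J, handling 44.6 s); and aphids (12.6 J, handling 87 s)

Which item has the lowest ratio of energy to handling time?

small flies

In descending order of E/h:
leafhoppers: 11.3/39.7 = 0.285 J/s
aphids: 12.6/87 = 0.145 J/s
wasps: 4.79/44.6 = 0.107 J/s
small flies: 1.78/46.6 = 0.0382 J/s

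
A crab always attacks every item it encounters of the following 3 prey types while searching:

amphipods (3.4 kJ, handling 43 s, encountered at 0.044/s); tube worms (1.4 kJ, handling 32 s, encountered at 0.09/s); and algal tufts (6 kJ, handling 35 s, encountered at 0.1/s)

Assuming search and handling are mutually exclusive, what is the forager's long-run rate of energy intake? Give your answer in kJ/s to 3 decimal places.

R = Σλ_iE_i / (1 + Σλ_ih_i)
Numerator: 0.044×3.4 + 0.09×1.4 + 0.1×6 = 0.8756
Denominator: 1 + 0.044×43 + 0.09×32 + 0.1×35 = 9.272
R = 0.8756/9.272 = 0.09443 kJ/s

0.094 kJ/s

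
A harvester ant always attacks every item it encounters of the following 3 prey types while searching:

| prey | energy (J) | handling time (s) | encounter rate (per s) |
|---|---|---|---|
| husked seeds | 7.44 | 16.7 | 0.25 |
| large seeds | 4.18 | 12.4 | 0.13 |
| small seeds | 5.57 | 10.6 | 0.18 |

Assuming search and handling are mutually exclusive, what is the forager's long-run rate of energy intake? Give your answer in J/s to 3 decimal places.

R = (0.25×7.44 + 0.13×4.18 + 0.18×5.57) / (1 + 0.25×16.7 + 0.13×12.4 + 0.18×10.6) = 3.406/8.695 = 0.3917 J/s.

0.392 J/s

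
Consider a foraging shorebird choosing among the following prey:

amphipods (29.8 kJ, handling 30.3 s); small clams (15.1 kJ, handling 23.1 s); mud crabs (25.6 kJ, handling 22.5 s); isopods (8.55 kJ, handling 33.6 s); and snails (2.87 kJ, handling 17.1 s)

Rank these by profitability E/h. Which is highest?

In descending order of E/h:
mud crabs: 25.6/22.5 = 1.14 kJ/s
amphipods: 29.8/30.3 = 0.983 kJ/s
small clams: 15.1/23.1 = 0.654 kJ/s
isopods: 8.55/33.6 = 0.254 kJ/s
snails: 2.87/17.1 = 0.168 kJ/s

mud crabs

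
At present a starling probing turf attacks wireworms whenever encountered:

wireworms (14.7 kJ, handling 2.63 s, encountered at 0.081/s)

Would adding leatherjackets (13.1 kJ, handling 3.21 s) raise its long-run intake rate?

Yes

Intake rate on the current diet: R = (0.081×14.7) / (1 + 0.081×2.63) = 1.191/1.213 = 0.9816 kJ/s.
Profitability of leatherjackets: 13.1/3.21 = 4.081 kJ/s.
4.081 > 0.9816, so adding leatherjackets raises the average — include it.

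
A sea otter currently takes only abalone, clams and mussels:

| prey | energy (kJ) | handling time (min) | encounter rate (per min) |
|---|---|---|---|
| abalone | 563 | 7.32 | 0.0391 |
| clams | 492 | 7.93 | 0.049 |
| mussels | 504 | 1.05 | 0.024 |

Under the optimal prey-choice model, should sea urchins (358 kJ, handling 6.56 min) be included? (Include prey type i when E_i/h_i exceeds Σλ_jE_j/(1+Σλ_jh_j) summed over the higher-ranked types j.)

On abalone, clams and mussels alone, R = ΣλE/(1+Σλh) = 58.22/1.7 = 34.25 kJ/min.
Profitability of sea urchins: 358/6.56 = 54.57 kJ/min.
Since 54.57 > R, including sea urchins increases the long-run rate.

Yes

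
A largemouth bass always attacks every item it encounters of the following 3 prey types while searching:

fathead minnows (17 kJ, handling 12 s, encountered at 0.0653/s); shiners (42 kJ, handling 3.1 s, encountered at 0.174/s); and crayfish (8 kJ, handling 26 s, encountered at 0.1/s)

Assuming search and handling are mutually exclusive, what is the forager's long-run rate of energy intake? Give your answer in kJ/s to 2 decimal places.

R = Σλ_iE_i / (1 + Σλ_ih_i)
Numerator: 0.0653×17 + 0.174×42 + 0.1×8 = 9.218
Denominator: 1 + 0.0653×12 + 0.174×3.1 + 0.1×26 = 4.923
R = 9.218/4.923 = 1.872 kJ/s

1.87 kJ/s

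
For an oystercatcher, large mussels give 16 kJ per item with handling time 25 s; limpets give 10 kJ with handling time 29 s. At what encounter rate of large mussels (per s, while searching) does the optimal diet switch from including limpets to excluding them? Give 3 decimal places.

The zero-one rule: include limpets iff E₂/h₂ > λE₁/(1+λh₁). Equality gives the switch point.
λE₁h₂ = E₂ + λE₂h₁ ⇒ λ = E₂/(E₁h₂ − E₂h₁) = 10/(464 − 250) = 0.04673 per s.

0.047 per s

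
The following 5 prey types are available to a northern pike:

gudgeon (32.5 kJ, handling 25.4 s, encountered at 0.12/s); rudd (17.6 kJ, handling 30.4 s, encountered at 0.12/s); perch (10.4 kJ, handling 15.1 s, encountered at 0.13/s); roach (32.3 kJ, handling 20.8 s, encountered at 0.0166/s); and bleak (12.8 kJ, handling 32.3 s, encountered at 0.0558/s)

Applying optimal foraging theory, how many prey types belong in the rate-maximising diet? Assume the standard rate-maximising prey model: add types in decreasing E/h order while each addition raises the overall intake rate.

E/h in descending order: roach 1.55, gudgeon 1.28, perch 0.689, rudd 0.579, bleak 0.396 kJ/s. The optimal diet is the largest prefix of this list for which every included type satisfies E_i/h_i > R on the types above it.
Rate on top 1: 0.3986. gudgeon: 1.28 > 0.3986 → include.
Rate on top 2: 1.01. perch: 0.689 < 1.01 → exclude; stop.
Optimal diet: roach, gudgeon — 2 of 5 types.

2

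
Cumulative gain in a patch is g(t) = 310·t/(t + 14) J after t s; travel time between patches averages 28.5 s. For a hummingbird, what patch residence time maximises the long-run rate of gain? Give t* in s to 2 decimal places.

19.97 s

Optimal t* satisfies g'(t*) = g(t*)/(T + t*).
g'(t) = 310·14/(t + 14)². Setting 310·14/(t+14)² = 310t/[(t+14)(28.5+t)] gives 14(28.5+t) = t(t+14), so t² = 14×28.5 = 399.
t* = √399 = 19.97 s.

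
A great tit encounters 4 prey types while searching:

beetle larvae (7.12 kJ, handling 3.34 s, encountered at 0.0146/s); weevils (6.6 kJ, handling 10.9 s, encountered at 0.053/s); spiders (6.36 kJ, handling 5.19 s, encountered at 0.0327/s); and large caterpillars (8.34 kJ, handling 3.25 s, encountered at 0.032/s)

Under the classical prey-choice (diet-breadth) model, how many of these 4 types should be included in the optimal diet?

4

Profitabilities (E/h, kJ/s): large caterpillars 2.57, beetle larvae 2.13, spiders 1.23, weevils 0.606. Add prey in this order while the next type's profitability exceeds the intake rate on those already taken.
Rate on top 1: 0.2417. beetle larvae: 2.13 > 0.2417 → include.
Rate on top 2: 0.3217. spiders: 1.23 > 0.3217 → include.
Rate on top 3: 0.4377. weevils: 0.606 > 0.4377 → include.
Optimal diet: large caterpillars, beetle larvae, spiders, weevils — 4 of 4 types.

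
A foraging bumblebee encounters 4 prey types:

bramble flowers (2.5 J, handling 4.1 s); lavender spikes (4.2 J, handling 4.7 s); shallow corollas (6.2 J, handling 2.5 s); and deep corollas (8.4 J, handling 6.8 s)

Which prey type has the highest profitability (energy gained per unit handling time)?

In descending order of E/h:
shallow corollas: 6.2/2.5 = 2.48 J/s
deep corollas: 8.4/6.8 = 1.24 J/s
lavender spikes: 4.2/4.7 = 0.894 J/s
bramble flowers: 2.5/4.1 = 0.61 J/s

shallow corollas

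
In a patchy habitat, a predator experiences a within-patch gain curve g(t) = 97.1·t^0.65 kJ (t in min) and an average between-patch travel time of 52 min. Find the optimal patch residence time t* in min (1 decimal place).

By the marginal value theorem, leave when the instantaneous gain rate g'(t) equals the habitat-wide average g(t)/(T + t).
g'(t) = 0.65·97.1·t^-0.35. Setting 0.65·97.1·t^-0.35 = 97.1·t^0.65/(52+t) gives 0.65(52+t) = t, so 0.35·t = 0.65×52.
t* = 0.65×52/0.35 = 96.57 min.

96.6 min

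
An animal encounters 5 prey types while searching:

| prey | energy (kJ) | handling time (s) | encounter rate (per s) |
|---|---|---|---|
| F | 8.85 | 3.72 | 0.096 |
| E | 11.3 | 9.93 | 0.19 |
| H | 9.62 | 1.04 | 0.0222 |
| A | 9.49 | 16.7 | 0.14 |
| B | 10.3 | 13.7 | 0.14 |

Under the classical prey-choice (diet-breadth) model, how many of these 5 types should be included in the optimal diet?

3

Rank by E/h (kJ/s): H 9.25, F 2.38, E 1.14, B 0.752, A 0.568. Include each in turn until the next type's E/h falls below the running intake rate.
Rate on top 1: 0.2087. F: 2.38 > 0.2087 → include.
Rate on top 2: 0.7703. E: 1.14 > 0.7703 → include.
Rate on top 3: 0.9826. B: 0.752 < 0.9826 → exclude; stop.
Optimal diet: H, F, E — 3 of 5 types.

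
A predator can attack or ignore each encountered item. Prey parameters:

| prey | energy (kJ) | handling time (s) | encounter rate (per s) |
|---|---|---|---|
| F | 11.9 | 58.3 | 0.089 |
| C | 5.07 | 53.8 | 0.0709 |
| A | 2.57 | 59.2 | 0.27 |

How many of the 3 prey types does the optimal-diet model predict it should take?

E/h in descending order: F 0.204, C 0.0942, A 0.0434 kJ/s. The optimal diet is the largest prefix of this list for which every included type satisfies E_i/h_i > R on the types above it.
Rate on top 1: 0.1711. C: 0.0942 < 0.1711 → exclude; stop.
Optimal diet: F — 1 of 3 types.

1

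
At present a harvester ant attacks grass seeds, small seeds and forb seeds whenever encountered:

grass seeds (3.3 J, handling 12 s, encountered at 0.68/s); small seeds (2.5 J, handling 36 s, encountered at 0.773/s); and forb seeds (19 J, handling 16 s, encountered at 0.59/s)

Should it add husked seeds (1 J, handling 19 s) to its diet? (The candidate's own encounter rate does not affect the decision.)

No

On grass seeds, small seeds and forb seeds alone, R = ΣλE/(1+Σλh) = 15.39/46.43 = 0.3314 J/s.
husked seeds: E/h = 1/19 = 0.05263 J/s.
0.05263 < 0.3314, so adding husked seeds would lower the average — exclude it.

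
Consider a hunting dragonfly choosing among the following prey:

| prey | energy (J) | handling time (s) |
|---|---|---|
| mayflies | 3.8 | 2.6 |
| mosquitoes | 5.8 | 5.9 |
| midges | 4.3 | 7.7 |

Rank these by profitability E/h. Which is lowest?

midges

Profitability E/h (J/s): mayflies = 3.8/2.6 = 1.46, mosquitoes = 5.8/5.9 = 0.983, midges = 4.3/7.7 = 0.558.
Ranked: mayflies > mosquitoes > midges.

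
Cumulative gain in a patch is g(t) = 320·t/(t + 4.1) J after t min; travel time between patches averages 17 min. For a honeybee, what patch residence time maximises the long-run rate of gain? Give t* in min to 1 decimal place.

8.3 min

Optimal t* satisfies g'(t*) = g(t*)/(T + t*).
g'(t) = 320·4.1/(t + 4.1)². Setting 320·4.1/(t+4.1)² = 320t/[(t+4.1)(17+t)] gives 4.1(17+t) = t(t+4.1), so t² = 4.1×17 = 69.7.
t* = √69.7 = 8.349 min.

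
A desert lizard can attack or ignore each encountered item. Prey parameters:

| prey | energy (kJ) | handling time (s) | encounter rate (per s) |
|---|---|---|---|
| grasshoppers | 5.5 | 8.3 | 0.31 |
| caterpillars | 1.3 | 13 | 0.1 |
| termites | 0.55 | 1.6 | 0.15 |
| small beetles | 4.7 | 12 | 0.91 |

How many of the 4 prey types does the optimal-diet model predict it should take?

E/h in descending order: grasshoppers 0.663, small beetles 0.392, termites 0.344, caterpillars 0.1 kJ/s. The optimal diet is the largest prefix of this list for which every included type satisfies E_i/h_i > R on the types above it.
Rate on top 1: 0.4772. small beetles: 0.392 < 0.4772 → exclude; stop.
Optimal diet: grasshoppers — 1 of 4 types.

1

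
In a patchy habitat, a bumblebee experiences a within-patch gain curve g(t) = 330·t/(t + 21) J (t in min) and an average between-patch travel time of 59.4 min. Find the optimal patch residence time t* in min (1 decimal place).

Maximise g(t)/(T+t): set derivative to zero → g'(t)(T+t) = g(t).
g'(t) = 330·21/(t + 21)². Setting 330·21/(t+21)² = 330t/[(t+21)(59.4+t)] gives 21(59.4+t) = t(t+21), so t² = 21×59.4 = 1247.
t* = √1247 = 35.32 min.

35.3 min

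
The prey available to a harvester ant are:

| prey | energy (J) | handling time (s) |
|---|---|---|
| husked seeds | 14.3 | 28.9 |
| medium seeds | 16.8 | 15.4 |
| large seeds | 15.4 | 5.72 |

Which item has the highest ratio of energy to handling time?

large seeds

Profitability E/h (J/s): husked seeds = 14.3/28.9 = 0.495, medium seeds = 16.8/15.4 = 1.09, large seeds = 15.4/5.72 = 2.69.
Ranked: large seeds > medium seeds > husked seeds.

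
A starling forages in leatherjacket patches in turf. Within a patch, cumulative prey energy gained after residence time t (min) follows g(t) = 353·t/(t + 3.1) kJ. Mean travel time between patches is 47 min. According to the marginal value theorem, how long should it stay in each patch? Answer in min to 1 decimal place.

Maximise g(t)/(T+t): set derivative to zero → g'(t)(T+t) = g(t).
g'(t) = 353·3.1/(t + 3.1)². Setting 353·3.1/(t+3.1)² = 353t/[(t+3.1)(47+t)] gives 3.1(47+t) = t(t+3.1), so t² = 3.1×47 = 145.7.
t* = √145.7 = 12.07 min.

12.1 min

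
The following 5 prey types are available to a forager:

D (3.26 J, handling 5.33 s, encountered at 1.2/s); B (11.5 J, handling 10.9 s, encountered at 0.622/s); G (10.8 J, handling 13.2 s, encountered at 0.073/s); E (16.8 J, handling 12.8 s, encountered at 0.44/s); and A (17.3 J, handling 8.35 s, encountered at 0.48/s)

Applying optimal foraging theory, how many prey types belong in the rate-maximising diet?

1

Rank by E/h (J/s): A 2.07, E 1.31, B 1.06, G 0.818, D 0.612. Include each in turn until the next type's E/h falls below the running intake rate.
Rate on top 1: 1.658. E: 1.31 < 1.658 → exclude; stop.
Optimal diet: A — 1 of 5 types.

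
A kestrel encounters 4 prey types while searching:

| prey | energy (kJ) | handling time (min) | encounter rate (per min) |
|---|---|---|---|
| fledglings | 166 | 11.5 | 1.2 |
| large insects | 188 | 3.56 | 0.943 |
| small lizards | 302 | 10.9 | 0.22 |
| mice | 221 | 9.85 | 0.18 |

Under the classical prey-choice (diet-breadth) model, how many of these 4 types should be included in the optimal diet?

1

Profitabilities (E/h, kJ/min): large insects 52.8, small lizards 27.7, mice 22.4, fledglings 14.4. Add prey in this order while the next type's profitability exceeds the intake rate on those already taken.
Rate on top 1: 40.69. small lizards: 27.7 < 40.69 → exclude; stop.
Optimal diet: large insects — 1 of 4 types.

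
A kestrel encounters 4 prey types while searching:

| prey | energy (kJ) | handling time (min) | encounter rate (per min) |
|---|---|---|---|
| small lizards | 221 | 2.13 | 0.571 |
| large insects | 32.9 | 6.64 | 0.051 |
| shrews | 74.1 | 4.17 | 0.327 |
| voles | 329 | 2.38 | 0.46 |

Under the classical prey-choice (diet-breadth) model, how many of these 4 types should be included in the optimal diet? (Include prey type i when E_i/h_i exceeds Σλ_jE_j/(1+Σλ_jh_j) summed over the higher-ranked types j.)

2

Profitabilities (E/h, kJ/min): voles 138, small lizards 104, shrews 17.8, large insects 4.95. Add prey in this order while the next type's profitability exceeds the intake rate on those already taken.
Rate on top 1: 72.25. small lizards: 104 > 72.25 → include.
Rate on top 2: 83.82. shrews: 17.8 < 83.82 → exclude; stop.
Optimal diet: voles, small lizards — 2 of 4 types.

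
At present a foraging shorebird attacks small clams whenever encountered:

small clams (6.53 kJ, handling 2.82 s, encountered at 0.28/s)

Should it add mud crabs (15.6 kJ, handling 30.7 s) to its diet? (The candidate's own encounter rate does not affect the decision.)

On small clams alone, R = ΣλE/(1+Σλh) = 1.828/1.79 = 1.022 kJ/s.
mud crabs: E/h = 15.6/30.7 = 0.5081 kJ/s.
0.5081 < 1.022, so adding mud crabs would lower the average — exclude it.

No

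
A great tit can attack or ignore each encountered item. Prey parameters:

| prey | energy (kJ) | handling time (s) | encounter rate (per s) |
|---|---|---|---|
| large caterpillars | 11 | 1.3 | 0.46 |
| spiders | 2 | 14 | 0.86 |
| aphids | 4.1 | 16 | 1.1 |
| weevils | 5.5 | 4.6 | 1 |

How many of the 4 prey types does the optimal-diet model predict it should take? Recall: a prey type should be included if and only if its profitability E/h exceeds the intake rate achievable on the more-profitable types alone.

Rank by E/h (kJ/s): large caterpillars 8.46, weevils 1.2, aphids 0.256, spiders 0.143. Include each in turn until the next type's E/h falls below the running intake rate.
Rate on top 1: 3.166. weevils: 1.2 < 3.166 → exclude; stop.
Optimal diet: large caterpillars — 1 of 4 types.

1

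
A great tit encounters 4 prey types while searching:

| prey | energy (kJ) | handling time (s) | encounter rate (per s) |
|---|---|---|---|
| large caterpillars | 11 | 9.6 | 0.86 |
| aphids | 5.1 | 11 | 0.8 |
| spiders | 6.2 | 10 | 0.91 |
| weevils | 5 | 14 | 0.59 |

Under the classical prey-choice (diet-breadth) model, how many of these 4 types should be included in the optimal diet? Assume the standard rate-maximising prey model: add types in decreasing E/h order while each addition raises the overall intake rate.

1

Rank by E/h (kJ/s): large caterpillars 1.15, spiders 0.62, aphids 0.464, weevils 0.357. Include each in turn until the next type's E/h falls below the running intake rate.
Rate on top 1: 1.022. spiders: 0.62 < 1.022 → exclude; stop.
Optimal diet: large caterpillars — 1 of 4 types.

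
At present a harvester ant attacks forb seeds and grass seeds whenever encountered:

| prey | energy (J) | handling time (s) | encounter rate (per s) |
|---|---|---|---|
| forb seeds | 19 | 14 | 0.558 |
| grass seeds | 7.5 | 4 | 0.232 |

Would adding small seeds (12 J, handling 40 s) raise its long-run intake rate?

On forb seeds and grass seeds alone, R = ΣλE/(1+Σλh) = 12.34/9.74 = 1.267 J/s.
Profitability of small seeds: 12/40 = 0.3 J/s.
0.3 < 1.267, so adding small seeds would lower the average — exclude it.

No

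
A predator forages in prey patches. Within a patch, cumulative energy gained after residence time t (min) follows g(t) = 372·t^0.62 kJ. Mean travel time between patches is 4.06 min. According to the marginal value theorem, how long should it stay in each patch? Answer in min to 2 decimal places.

Maximise g(t)/(T+t): set derivative to zero → g'(t)(T+t) = g(t).
g'(t) = 0.62·372·t^-0.38. Setting 0.62·372·t^-0.38 = 372·t^0.62/(4.06+t) gives 0.62(4.06+t) = t, so 0.38·t = 0.62×4.06.
t* = 0.62×4.06/0.38 = 6.624 min.

6.62 min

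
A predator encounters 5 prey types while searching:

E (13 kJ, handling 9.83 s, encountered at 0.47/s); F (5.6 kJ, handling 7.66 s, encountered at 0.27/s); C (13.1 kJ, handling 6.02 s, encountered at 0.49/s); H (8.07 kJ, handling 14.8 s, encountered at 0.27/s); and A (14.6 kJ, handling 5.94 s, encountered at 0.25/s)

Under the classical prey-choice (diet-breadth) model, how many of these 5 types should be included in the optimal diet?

E/h in descending order: A 2.46, C 2.18, E 1.32, F 0.731, H 0.545 kJ/s. The optimal diet is the largest prefix of this list for which every included type satisfies E_i/h_i > R on the types above it.
Rate on top 1: 1.469. C: 2.18 > 1.469 → include.
Rate on top 2: 1.853. E: 1.32 < 1.853 → exclude; stop.
Optimal diet: A, C — 2 of 5 types.

2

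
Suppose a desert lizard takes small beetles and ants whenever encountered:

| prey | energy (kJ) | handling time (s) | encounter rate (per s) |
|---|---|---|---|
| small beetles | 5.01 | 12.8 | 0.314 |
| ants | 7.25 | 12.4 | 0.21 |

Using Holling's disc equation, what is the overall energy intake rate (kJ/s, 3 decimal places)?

0.406 kJ/s

Energy encountered per unit search time: 0.314×5.01 + 0.21×7.25 = 3.096 kJ/s.
Handling time per unit search time: 0.314×12.8 + 0.21×12.4 = 6.623.
Rate = 3.096/(1 + 6.623) = 0.4061 kJ/s.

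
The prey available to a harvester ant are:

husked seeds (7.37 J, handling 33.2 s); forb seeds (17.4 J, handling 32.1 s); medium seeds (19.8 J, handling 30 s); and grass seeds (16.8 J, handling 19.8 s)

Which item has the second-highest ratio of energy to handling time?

medium seeds

In descending order of E/h:
grass seeds: 16.8/19.8 = 0.848 J/s
medium seeds: 19.8/30 = 0.66 J/s
forb seeds: 17.4/32.1 = 0.542 J/s
husked seeds: 7.37/33.2 = 0.222 J/s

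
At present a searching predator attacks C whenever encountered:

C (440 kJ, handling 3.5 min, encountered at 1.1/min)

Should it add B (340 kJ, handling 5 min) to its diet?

No

On C alone, R = ΣλE/(1+Σλh) = 484/4.85 = 99.79 kJ/min.
Profitability of B: 340/5 = 68 kJ/min.
68 < 99.79, so adding B would lower the average — exclude it.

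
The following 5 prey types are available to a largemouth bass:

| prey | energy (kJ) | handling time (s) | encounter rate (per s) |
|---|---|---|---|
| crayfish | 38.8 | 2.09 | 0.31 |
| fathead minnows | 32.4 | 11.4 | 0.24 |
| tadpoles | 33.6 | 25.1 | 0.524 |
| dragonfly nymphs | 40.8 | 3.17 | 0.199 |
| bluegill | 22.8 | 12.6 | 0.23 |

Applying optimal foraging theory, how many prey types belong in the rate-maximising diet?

2

E/h in descending order: crayfish 18.6, dragonfly nymphs 12.9, fathead minnows 2.84, bluegill 1.81, tadpoles 1.34 kJ/s. The optimal diet is the largest prefix of this list for which every included type satisfies E_i/h_i > R on the types above it.
Rate on top 1: 7.299. dragonfly nymphs: 12.9 > 7.299 → include.
Rate on top 2: 8.841. fathead minnows: 2.84 < 8.841 → exclude; stop.
Optimal diet: crayfish, dragonfly nymphs — 2 of 5 types.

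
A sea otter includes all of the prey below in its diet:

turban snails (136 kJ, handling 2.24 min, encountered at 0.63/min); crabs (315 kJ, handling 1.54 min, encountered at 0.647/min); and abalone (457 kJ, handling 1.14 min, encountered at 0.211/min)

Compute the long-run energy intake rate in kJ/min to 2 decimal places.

Energy encountered per unit search time: 0.63×136 + 0.647×315 + 0.211×457 = 385.9 kJ/min.
Handling time per unit search time: 0.63×2.24 + 0.647×1.54 + 0.211×1.14 = 2.648.
Rate = 385.9/(1 + 2.648) = 105.8 kJ/min.

105.78 kJ/min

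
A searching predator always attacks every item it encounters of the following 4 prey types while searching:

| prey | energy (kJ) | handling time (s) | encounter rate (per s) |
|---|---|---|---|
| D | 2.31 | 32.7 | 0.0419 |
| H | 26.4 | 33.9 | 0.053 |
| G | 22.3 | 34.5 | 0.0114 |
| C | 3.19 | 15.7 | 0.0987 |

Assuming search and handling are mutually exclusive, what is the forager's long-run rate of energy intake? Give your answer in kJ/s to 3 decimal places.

0.338 kJ/s

Energy encountered per unit search time: 0.0419×2.31 + 0.053×26.4 + 0.0114×22.3 + 0.0987×3.19 = 2.065 kJ/s.
Handling time per unit search time: 0.0419×32.7 + 0.053×33.9 + 0.0114×34.5 + 0.0987×15.7 = 5.11.
Rate = 2.065/(1 + 5.11) = 0.338 kJ/s.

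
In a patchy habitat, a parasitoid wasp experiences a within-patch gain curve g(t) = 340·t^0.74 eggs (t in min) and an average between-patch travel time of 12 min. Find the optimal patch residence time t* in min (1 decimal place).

34.2 min

Maximise g(t)/(T+t): set derivative to zero → g'(t)(T+t) = g(t).
g'(t) = 0.74·340·t^-0.26. Setting 0.74·340·t^-0.26 = 340·t^0.74/(12+t) gives 0.74(12+t) = t, so 0.26·t = 0.74×12.
t* = 0.74×12/0.26 = 34.15 min.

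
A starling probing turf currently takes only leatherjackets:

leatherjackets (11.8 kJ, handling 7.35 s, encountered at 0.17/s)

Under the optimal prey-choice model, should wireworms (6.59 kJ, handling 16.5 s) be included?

No

Intake rate on the current diet: R = (0.17×11.8) / (1 + 0.17×7.35) = 2.006/2.25 = 0.8918 kJ/s.
Profitability of wireworms: 6.59/16.5 = 0.3994 kJ/s.
Since 0.3994 < R, time spent handling wireworms is better spent searching.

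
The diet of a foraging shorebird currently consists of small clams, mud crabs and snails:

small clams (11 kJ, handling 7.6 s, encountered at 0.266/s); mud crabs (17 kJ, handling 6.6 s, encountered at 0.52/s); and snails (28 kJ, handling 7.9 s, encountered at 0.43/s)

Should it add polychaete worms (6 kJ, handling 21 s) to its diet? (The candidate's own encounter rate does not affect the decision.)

No

On small clams, mud crabs and snails alone, R = ΣλE/(1+Σλh) = 23.81/9.851 = 2.417 kJ/s.
polychaete worms: E/h = 6/21 = 0.2857 kJ/s.
0.2857 < 2.417, so adding polychaete worms would lower the average — exclude it.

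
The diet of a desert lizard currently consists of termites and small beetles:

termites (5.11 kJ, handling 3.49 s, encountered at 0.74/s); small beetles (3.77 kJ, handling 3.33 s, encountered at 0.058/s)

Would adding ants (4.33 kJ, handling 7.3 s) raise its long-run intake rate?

Intake rate on the current diet: R = (0.74×5.11 + 0.058×3.77) / (1 + 0.74×3.49 + 0.058×3.33) = 4/3.776 = 1.059 kJ/s.
Profitability of ants: 4.33/7.3 = 0.5932 kJ/s.
Since 0.5932 < R, time spent handling ants is better spent searching.

No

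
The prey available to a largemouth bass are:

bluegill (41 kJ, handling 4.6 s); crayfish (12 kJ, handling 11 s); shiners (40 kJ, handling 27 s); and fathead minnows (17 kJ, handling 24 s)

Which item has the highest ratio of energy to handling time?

Profitability E/h (kJ/s): bluegill = 41/4.6 = 8.91, crayfish = 12/11 = 1.09, shiners = 40/27 = 1.48, fathead minnows = 17/24 = 0.708.
Ranked: bluegill > shiners > crayfish > fathead minnows.

bluegill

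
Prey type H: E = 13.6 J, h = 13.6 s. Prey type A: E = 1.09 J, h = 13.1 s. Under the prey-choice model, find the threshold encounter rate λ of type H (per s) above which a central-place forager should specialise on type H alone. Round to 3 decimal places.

The zero-one rule: include type A iff E₂/h₂ > λE₁/(1+λh₁). Equality gives the switch point.
λE₁h₂ = E₂ + λE₂h₁ ⇒ λ = E₂/(E₁h₂ − E₂h₁) = 1.09/(178.2 − 14.82) = 0.006673 per s.

0.007 per s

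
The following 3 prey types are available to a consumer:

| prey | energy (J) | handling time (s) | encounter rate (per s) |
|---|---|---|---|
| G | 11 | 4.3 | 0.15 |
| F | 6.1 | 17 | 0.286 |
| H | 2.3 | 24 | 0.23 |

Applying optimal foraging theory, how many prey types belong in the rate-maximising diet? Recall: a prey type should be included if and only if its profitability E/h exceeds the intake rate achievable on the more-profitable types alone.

Rank by E/h (J/s): G 2.56, F 0.359, H 0.0958. Include each in turn until the next type's E/h falls below the running intake rate.
Rate on top 1: 1.003. F: 0.359 < 1.003 → exclude; stop.
Optimal diet: G — 1 of 3 types.

1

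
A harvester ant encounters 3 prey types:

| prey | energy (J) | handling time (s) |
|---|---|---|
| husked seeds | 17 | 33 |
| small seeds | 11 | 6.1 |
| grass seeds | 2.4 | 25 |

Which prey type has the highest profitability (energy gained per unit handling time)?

small seeds

In descending order of E/h:
small seeds: 11/6.1 = 1.8 J/s
husked seeds: 17/33 = 0.515 J/s
grass seeds: 2.4/25 = 0.096 J/s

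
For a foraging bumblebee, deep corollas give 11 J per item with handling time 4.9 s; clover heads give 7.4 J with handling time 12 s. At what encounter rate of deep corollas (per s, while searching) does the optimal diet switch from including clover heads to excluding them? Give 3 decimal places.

0.077 per s

The zero-one rule: include clover heads iff E₂/h₂ > λE₁/(1+λh₁). Equality gives the switch point.
λE₁h₂ = E₂ + λE₂h₁ ⇒ λ = E₂/(E₁h₂ − E₂h₁) = 7.4/(132 − 36.26) = 0.07729 per s.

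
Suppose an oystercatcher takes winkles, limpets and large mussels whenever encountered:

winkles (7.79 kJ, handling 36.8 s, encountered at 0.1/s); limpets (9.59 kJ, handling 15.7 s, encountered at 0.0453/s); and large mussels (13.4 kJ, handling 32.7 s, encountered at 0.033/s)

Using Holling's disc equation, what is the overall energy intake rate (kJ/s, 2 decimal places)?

Energy encountered per unit search time: 0.1×7.79 + 0.0453×9.59 + 0.033×13.4 = 1.656 kJ/s.
Handling time per unit search time: 0.1×36.8 + 0.0453×15.7 + 0.033×32.7 = 5.47.
Rate = 1.656/(1 + 5.47) = 0.2559 kJ/s.

0.26 kJ/s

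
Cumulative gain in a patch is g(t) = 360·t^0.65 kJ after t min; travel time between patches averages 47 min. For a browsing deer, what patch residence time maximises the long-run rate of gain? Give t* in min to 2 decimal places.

By the marginal value theorem, leave when the instantaneous gain rate g'(t) equals the habitat-wide average g(t)/(T + t).
g'(t) = 0.65·360·t^-0.35. Setting 0.65·360·t^-0.35 = 360·t^0.65/(47+t) gives 0.65(47+t) = t, so 0.35·t = 0.65×47.
t* = 0.65×47/0.35 = 87.29 min.

87.29 min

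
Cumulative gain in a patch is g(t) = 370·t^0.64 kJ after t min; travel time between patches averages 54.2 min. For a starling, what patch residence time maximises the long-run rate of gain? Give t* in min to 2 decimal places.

96.36 min

Maximise g(t)/(T+t): set derivative to zero → g'(t)(T+t) = g(t).
g'(t) = 0.64·370·t^-0.36. Setting 0.64·370·t^-0.36 = 370·t^0.64/(54.2+t) gives 0.64(54.2+t) = t, so 0.36·t = 0.64×54.2.
t* = 0.64×54.2/0.36 = 96.36 min.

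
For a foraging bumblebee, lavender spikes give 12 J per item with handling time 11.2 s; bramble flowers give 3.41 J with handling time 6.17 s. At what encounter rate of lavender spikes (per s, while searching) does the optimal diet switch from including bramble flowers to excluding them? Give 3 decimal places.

At the threshold, the rate on lavender spikes alone equals the profitability of bramble flowers: λ·12/(1 + λ·11.2) = 3.41/6.17 = 0.5527.
Rearranging, λ(12 − 0.5527×11.2) = 0.5527, so λ = 0.5527/5.81 = 0.09512 per s.

0.095 per s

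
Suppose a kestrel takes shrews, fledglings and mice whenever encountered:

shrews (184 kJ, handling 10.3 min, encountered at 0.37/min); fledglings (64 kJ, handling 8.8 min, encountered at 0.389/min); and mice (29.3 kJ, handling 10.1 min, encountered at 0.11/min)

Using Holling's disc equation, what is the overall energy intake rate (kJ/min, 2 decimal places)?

R = (0.37×184 + 0.389×64 + 0.11×29.3) / (1 + 0.37×10.3 + 0.389×8.8 + 0.11×10.1) = 96.2/9.345 = 10.29 kJ/min.

10.29 kJ/min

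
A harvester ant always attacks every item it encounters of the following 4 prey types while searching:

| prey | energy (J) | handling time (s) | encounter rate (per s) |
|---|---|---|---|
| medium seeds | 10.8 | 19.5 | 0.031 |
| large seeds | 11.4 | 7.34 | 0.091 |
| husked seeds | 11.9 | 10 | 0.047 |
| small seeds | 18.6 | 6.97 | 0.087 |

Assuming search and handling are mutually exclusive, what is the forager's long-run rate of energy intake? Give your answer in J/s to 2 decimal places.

Energy encountered per unit search time: 0.031×10.8 + 0.091×11.4 + 0.047×11.9 + 0.087×18.6 = 3.55 J/s.
Handling time per unit search time: 0.031×19.5 + 0.091×7.34 + 0.047×10 + 0.087×6.97 = 2.349.
Rate = 3.55/(1 + 2.349) = 1.06 J/s.

1.06 J/s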